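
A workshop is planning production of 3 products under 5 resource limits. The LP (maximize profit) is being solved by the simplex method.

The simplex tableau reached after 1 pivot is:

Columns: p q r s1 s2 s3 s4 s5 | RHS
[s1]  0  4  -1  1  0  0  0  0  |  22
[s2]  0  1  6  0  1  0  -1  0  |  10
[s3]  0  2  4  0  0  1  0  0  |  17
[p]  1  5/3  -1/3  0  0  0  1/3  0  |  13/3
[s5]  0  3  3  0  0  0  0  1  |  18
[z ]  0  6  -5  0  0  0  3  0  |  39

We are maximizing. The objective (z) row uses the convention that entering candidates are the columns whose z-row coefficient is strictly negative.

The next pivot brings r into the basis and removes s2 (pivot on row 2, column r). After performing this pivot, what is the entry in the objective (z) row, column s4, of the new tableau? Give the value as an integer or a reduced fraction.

13/6

Pivot element is row 2, column r: 6.
Normalize row 2: new (row 2, s4) = (-1)/6 = -1/6.
z-row ← z-row − (-5)·(new row 2): 3 − (-5)·(-1/6) = 13/6.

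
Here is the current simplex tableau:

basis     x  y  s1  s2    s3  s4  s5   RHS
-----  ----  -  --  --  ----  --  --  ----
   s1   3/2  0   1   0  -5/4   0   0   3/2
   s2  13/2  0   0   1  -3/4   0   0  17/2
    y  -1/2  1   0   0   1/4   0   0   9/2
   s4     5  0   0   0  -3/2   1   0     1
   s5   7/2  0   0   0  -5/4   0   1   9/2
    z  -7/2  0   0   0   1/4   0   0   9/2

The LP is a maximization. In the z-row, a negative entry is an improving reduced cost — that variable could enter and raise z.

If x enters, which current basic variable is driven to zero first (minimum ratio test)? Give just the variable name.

s4

Ratios: row 1 (s1): (3/2)/(3/2) = 1; row 2 (s2): (17/2)/(13/2) = 17/13; row 3 (y): entry -1/2 ≤ 0, skip; row 4 (s4): 1/5 = 1/5; row 5 (s5): (9/2)/(7/2) = 9/7.
Minimum ratio 1/5 is in the s4 row, so s4 leaves.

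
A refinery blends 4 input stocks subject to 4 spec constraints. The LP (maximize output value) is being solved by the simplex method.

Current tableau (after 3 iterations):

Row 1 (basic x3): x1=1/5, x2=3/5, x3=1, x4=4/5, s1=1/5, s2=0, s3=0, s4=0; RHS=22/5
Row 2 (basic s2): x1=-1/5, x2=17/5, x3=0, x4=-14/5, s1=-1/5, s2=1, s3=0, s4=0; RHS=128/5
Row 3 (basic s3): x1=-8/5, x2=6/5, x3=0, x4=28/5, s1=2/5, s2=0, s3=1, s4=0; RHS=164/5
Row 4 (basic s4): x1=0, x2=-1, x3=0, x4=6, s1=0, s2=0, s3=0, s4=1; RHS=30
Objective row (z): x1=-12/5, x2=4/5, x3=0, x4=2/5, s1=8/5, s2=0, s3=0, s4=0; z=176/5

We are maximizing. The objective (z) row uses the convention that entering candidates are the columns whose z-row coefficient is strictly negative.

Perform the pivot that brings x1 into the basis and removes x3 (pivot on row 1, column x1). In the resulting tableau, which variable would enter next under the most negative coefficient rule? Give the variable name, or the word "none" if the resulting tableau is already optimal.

Pivot element 1/5. New z-row = old z-row − (-12/5)·(row 1/(1/5)).
Updated z-row coefficients: x1: 0, x2: 8, x3: 12, x4: 10, s1: 4, s2: 0, s3: 0, s4: 0.
No coefficient is strictly negative; the tableau after this pivot is optimal.

none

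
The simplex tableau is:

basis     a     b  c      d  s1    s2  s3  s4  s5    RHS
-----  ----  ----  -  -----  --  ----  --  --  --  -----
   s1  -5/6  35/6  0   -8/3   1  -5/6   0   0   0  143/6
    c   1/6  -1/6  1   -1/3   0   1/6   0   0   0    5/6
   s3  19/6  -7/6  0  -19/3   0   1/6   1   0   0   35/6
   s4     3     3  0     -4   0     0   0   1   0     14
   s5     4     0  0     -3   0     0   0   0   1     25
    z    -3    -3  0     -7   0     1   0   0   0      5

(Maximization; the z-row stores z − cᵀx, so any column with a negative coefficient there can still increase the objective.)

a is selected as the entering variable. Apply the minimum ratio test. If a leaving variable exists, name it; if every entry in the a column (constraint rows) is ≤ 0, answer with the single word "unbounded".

s3

Ratios: row 1 (s1): entry -5/6 ≤ 0, skip; row 2 (c): (5/6)/(1/6) = 5; row 3 (s3): (35/6)/(19/6) = 35/19; row 4 (s4): 14/3 = 14/3; row 5 (s5): 25/4 = 25/4.
Minimum ratio is in the s3 row, so s3 leaves.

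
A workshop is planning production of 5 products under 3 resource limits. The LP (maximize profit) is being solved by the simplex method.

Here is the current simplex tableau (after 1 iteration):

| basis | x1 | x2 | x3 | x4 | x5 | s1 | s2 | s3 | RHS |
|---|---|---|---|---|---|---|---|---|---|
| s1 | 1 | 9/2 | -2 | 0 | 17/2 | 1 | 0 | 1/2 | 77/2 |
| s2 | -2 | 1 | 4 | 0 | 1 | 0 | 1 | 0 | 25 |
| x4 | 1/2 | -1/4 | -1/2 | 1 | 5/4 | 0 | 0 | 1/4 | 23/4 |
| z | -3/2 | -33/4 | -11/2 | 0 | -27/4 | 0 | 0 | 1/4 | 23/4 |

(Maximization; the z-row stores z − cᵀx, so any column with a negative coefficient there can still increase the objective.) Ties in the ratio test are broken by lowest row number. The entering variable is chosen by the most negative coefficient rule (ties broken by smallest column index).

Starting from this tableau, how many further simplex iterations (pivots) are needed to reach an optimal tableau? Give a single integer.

pivot: x2 in, s1 out → z = 229/3
pivot: x3 in, s2 out → z = 441/4
pivot: x1 in, x4 out → z = 1414/5
No improving column remains; optimal.

3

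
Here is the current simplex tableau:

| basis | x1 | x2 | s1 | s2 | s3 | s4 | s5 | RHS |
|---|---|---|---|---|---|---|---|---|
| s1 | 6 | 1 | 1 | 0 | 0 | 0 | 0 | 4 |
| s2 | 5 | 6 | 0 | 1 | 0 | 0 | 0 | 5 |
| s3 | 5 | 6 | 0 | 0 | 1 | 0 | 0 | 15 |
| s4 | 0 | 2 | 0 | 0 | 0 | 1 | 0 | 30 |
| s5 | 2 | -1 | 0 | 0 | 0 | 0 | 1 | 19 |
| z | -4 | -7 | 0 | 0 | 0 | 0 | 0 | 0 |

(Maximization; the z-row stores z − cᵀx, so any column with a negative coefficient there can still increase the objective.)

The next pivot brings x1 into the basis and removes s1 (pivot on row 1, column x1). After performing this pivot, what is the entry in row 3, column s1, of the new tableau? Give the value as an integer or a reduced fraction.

-5/6

Pivot element is row 1, column x1: 6.
Normalize row 1: new (row 1, s1) = 1/6 = 1/6.
row 3 ← row 3 − 5·(new row 1): 0 − 5·(1/6) = -5/6.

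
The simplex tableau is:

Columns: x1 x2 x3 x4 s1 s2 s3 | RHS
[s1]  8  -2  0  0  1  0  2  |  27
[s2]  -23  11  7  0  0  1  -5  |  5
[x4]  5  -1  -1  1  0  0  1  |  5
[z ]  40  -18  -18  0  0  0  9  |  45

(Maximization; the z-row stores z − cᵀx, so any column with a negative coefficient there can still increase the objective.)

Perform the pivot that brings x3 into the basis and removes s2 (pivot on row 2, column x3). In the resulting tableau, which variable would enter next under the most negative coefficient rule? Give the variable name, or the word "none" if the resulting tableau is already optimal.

Pivot element 7. New z-row = old z-row − (-18)·(row 2/7).
Updated z-row coefficients: x1: -134/7, x2: 72/7, x3: 0, x4: 0, s1: 0, s2: 18/7, s3: -27/7.
The most negative is -134/7 in column x1, so x1 would enter next.

x1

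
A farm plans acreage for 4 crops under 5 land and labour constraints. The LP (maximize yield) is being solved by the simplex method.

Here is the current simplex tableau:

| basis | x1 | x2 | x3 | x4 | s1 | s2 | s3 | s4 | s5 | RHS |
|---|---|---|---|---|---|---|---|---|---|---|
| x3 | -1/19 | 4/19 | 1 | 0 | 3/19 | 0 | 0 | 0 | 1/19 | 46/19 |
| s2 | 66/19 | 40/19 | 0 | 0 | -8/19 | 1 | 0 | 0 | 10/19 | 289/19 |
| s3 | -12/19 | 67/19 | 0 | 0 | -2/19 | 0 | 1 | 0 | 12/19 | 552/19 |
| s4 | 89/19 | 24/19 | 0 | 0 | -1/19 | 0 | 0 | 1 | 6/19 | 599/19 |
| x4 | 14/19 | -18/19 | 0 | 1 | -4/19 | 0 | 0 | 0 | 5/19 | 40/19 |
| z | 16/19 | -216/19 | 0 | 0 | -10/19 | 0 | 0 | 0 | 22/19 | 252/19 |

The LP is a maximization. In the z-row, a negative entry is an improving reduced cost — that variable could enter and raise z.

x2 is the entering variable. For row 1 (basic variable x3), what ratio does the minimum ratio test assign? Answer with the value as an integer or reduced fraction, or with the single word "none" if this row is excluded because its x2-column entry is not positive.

23/2

Ratio = RHS / (x2 entry) = (46/19) / (4/19) = 23/2.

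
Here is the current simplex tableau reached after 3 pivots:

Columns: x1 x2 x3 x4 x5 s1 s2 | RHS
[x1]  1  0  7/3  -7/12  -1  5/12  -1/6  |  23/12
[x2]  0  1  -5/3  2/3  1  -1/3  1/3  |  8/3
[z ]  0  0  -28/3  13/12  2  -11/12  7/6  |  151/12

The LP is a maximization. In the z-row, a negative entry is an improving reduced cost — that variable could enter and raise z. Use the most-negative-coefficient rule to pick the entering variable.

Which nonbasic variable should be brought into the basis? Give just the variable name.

x3

Objective-row coefficients: x1: 0, x2: 0, x3: -28/3, x4: 13/12, x5: 2, s1: -11/12, s2: 7/6.
The most negative is -28/3 in column x3, so x3 enters.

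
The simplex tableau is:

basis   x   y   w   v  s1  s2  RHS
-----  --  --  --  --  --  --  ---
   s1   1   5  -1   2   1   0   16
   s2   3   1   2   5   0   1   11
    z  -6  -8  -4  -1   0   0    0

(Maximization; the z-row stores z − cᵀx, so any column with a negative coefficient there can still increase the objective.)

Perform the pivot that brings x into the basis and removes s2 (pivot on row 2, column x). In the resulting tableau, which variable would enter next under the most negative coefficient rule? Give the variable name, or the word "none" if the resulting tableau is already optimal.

y

Pivot element 3. New z-row = old z-row − (-6)·(row 2/3).
Updated z-row coefficients: x: 0, y: -6, w: 0, v: 9, s1: 0, s2: 2.
The most negative is -6 in column y, so y would enter next.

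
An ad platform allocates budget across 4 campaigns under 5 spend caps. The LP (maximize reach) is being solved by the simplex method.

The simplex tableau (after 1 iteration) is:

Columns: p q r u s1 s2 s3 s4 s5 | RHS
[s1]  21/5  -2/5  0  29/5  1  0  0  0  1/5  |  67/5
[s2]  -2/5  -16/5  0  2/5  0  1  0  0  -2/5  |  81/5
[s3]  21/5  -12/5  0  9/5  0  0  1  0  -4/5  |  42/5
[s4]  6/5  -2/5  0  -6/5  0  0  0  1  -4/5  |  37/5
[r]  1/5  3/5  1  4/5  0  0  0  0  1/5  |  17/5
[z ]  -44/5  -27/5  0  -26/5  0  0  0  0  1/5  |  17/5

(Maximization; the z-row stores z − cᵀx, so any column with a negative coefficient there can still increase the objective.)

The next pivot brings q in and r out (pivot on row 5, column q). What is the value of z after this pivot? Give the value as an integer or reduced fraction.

Minimum ratio for q: (17/5)/(3/5) = 17/3.
z changes by −(z-row coeff of q)·ratio = −(-27/5)·(17/3) = 153/5.
New z = 17/5 + (153/5) = 34.

34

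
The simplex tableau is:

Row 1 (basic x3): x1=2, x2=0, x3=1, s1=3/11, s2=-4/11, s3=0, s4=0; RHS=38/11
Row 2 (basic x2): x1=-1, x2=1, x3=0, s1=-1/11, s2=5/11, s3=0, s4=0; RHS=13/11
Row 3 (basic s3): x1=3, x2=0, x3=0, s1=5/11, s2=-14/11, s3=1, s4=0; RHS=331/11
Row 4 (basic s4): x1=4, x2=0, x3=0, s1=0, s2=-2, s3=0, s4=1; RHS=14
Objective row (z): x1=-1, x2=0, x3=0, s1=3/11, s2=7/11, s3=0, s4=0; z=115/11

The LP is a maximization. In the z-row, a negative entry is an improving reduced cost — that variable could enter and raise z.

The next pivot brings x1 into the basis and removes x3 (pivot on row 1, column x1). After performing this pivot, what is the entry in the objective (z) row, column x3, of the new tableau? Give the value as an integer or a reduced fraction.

1/2

Pivot element is row 1, column x1: 2.
Normalize row 1: new (row 1, x3) = 1/2 = 1/2.
z-row ← z-row − (-1)·(new row 1): 0 − (-1)·(1/2) = 1/2.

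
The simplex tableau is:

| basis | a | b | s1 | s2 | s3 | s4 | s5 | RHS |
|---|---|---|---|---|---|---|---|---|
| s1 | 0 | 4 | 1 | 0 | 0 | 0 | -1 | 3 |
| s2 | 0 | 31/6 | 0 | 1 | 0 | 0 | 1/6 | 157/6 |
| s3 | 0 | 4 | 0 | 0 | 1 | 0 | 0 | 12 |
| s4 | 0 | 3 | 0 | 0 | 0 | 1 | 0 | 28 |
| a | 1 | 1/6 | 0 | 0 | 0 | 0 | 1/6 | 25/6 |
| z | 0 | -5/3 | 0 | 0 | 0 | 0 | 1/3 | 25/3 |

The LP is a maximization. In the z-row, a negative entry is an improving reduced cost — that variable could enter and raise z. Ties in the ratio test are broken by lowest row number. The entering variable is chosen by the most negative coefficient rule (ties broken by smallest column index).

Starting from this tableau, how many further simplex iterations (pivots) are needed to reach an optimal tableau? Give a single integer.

pivot: b in, s1 out → z = 115/12
pivot: s5 in, s3 out → z = 31/3
No improving column remains; optimal.

2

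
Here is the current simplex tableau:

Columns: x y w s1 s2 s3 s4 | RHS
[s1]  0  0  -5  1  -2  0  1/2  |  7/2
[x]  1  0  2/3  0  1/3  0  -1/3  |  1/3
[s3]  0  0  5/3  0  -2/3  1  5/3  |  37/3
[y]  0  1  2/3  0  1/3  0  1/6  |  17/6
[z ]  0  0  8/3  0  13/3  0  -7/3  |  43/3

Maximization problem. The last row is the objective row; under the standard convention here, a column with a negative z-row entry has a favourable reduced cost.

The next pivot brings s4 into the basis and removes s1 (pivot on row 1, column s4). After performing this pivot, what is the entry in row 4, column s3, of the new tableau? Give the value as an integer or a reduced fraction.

Pivot element is row 1, column s4: 1/2.
Normalize row 1: new (row 1, s3) = 0/(1/2) = 0.
row 4 ← row 4 − (1/6)·(new row 1): 0 − (1/6)·0 = 0.

0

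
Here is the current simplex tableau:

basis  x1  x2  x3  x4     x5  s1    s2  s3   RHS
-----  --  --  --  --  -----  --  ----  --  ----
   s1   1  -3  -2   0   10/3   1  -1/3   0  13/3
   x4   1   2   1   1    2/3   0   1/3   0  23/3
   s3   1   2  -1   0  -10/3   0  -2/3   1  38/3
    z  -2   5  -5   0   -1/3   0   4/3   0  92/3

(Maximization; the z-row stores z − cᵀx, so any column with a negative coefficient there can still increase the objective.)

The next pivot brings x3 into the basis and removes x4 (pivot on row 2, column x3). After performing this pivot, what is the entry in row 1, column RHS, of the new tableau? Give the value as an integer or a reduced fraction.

59/3

Pivot element is row 2, column x3: 1.
Normalize row 2: new (row 2, RHS) = (23/3)/1 = 23/3.
row 1 ← row 1 − (-2)·(new row 2): 13/3 − (-2)·(23/3) = 59/3.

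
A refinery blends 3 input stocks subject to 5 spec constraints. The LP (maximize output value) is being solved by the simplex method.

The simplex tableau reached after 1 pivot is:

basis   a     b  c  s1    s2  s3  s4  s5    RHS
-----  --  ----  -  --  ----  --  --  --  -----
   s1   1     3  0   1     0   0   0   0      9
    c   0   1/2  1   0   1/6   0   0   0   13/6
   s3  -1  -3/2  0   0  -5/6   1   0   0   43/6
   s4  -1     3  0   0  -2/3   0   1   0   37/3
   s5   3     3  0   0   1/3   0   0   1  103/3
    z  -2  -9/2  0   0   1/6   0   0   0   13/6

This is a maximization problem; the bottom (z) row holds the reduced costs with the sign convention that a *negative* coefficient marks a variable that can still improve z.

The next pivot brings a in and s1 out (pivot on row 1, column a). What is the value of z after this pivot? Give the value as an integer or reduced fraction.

Minimum ratio for a: 9/1 = 9.
z changes by −(z-row coeff of a)·ratio = −(-2)·9 = 18.
New z = 13/6 + 18 = 121/6.

121/6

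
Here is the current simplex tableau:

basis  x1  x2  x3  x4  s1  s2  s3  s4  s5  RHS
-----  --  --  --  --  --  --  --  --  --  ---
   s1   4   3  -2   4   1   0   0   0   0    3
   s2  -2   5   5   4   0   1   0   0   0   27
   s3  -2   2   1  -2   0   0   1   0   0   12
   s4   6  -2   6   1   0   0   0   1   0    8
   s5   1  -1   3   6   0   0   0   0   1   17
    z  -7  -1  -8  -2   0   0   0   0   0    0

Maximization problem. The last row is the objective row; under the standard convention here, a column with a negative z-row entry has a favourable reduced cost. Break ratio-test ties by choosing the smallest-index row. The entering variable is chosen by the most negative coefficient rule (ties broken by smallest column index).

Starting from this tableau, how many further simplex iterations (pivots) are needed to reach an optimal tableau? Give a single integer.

pivot: x3 in, s4 out → z = 32/3
pivot: x2 in, s1 out → z = 137/7
No improving column remains; optimal.

2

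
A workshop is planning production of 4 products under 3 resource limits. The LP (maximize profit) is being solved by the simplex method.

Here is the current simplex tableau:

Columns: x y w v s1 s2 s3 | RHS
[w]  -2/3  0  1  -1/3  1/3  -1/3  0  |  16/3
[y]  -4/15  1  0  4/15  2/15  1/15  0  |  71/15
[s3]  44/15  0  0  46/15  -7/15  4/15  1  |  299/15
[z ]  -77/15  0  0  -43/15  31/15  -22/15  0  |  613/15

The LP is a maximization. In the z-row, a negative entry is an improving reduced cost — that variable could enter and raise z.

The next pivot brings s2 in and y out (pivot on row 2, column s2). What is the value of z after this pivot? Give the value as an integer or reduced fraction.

145

Minimum ratio for s2: (71/15)/(1/15) = 71.
z changes by −(z-row coeff of s2)·ratio = −(-22/15)·71 = 1562/15.
New z = 613/15 + (1562/15) = 145.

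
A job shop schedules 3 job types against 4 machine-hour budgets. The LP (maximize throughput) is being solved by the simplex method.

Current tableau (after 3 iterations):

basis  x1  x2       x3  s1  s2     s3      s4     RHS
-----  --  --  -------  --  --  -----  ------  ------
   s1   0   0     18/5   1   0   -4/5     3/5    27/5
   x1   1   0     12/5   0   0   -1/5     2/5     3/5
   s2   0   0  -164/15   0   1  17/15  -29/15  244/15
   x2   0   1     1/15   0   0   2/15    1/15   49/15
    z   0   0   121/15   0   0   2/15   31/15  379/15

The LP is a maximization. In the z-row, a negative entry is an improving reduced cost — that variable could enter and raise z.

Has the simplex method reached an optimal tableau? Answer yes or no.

yes

No objective-row coefficient is strictly negative, so no entering variable exists; the tableau is optimal.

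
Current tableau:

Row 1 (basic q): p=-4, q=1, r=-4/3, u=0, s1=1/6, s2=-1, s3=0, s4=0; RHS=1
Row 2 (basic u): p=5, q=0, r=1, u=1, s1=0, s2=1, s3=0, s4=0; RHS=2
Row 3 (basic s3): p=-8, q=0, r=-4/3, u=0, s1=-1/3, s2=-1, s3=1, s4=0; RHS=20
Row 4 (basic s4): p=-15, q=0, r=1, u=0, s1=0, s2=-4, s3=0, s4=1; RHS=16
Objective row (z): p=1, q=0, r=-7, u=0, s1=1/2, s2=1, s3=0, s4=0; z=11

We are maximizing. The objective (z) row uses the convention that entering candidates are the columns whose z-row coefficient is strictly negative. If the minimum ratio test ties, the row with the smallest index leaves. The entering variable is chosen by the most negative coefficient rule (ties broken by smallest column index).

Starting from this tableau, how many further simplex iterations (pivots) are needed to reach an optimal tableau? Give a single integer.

pivot: r in, u out → z = 25
No improving column remains; optimal.

1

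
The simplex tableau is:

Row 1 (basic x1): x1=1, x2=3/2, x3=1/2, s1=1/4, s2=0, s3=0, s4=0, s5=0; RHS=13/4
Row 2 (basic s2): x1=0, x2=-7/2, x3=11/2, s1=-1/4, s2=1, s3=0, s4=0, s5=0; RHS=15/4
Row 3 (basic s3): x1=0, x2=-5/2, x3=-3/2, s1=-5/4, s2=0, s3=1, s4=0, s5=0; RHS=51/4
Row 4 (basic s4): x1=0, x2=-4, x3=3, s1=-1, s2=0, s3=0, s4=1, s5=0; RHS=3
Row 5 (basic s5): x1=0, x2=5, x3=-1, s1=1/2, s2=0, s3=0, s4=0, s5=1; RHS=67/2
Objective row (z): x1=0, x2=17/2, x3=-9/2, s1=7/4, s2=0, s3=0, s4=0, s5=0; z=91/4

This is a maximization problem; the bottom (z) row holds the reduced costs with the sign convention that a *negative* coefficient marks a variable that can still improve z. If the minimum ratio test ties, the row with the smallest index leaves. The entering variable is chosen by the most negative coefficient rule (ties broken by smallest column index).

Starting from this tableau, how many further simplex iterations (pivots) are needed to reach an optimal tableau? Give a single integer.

pivot: x3 in, s2 out → z = 284/11
No improving column remains; optimal.

1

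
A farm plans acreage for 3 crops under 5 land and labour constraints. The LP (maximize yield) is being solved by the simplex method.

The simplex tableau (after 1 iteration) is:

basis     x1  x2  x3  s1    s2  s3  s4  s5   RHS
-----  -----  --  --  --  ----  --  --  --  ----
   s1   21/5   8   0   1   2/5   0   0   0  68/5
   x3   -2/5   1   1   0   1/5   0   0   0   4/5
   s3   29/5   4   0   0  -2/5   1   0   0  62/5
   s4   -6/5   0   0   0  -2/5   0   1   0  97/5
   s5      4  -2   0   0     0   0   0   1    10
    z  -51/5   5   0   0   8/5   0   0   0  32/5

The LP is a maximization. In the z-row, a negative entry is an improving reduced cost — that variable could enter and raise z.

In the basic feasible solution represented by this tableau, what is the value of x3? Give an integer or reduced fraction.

4/5

x3 is basic (row 2); its value is the RHS of that row: 4/5.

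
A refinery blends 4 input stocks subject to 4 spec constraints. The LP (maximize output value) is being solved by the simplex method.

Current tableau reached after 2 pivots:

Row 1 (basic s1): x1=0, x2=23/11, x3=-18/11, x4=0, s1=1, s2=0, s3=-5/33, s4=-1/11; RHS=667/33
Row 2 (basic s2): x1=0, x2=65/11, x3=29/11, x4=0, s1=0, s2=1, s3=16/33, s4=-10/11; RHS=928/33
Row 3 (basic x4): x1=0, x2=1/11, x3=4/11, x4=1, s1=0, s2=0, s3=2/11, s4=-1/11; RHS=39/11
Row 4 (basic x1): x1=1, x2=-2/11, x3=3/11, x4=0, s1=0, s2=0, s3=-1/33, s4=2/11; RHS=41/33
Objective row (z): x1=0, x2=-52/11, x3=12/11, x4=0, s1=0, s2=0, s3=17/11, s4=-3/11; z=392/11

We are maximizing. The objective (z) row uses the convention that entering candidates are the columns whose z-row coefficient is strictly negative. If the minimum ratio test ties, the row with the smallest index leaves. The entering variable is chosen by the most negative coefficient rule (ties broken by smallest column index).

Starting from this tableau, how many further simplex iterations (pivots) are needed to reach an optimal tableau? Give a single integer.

pivot: x2 in, s2 out → z = 872/15
pivot: s4 in, x1 out → z = 431/6
No improving column remains; optimal.

2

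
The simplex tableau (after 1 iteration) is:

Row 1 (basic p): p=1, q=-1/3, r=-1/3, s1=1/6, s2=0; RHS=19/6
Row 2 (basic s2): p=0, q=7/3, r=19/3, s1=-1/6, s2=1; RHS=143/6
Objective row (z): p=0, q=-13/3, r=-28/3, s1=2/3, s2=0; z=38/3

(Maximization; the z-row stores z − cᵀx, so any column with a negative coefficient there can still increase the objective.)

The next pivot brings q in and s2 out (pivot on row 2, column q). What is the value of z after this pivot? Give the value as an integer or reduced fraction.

Minimum ratio for q: (143/6)/(7/3) = 143/14.
z changes by −(z-row coeff of q)·ratio = −(-13/3)·(143/14) = 1859/42.
New z = 38/3 + (1859/42) = 797/14.

797/14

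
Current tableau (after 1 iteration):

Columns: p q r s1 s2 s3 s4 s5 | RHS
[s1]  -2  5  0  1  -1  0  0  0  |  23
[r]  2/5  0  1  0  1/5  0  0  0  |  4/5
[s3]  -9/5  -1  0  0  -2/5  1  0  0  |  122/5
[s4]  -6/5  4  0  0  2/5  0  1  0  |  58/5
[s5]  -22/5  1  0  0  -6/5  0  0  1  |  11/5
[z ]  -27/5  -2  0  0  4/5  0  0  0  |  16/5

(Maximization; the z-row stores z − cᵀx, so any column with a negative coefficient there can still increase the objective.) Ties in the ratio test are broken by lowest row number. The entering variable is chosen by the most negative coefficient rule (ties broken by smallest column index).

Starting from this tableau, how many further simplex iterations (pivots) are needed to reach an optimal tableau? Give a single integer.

2

pivot: p in, r out → z = 14
pivot: q in, s4 out → z = 21
No improving column remains; optimal.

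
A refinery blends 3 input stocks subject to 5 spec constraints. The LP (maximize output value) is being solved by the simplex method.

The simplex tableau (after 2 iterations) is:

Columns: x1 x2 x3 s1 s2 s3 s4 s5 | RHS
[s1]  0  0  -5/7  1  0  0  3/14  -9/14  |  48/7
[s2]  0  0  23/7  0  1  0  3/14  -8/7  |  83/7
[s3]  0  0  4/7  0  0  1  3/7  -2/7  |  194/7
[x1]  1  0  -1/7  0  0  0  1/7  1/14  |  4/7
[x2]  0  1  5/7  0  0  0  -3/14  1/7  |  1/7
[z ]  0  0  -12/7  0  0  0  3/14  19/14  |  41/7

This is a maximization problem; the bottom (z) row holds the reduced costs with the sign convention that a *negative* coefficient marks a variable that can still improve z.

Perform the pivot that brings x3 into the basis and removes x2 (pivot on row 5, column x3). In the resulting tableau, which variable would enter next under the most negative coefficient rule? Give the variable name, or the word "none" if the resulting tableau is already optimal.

Pivot element 5/7. New z-row = old z-row − (-12/7)·(row 5/(5/7)).
Updated z-row coefficients: x1: 0, x2: 12/5, x3: 0, s1: 0, s2: 0, s3: 0, s4: -3/10, s5: 17/10.
The most negative is -3/10 in column s4, so s4 would enter next.

s4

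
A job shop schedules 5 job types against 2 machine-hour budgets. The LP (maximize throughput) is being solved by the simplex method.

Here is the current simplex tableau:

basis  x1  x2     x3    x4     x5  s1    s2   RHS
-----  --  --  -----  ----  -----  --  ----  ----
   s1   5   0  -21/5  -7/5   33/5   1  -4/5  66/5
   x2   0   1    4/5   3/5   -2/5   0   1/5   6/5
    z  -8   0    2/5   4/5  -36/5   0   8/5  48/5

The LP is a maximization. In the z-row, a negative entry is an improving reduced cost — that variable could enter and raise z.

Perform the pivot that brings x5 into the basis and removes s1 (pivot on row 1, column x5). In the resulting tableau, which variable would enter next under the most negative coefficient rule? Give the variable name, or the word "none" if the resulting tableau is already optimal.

Pivot element 33/5. New z-row = old z-row − (-36/5)·(row 1/(33/5)).
Updated z-row coefficients: x1: -28/11, x2: 0, x3: -46/11, x4: -8/11, x5: 0, s1: 12/11, s2: 8/11.
The most negative is -46/11 in column x3, so x3 would enter next.

x3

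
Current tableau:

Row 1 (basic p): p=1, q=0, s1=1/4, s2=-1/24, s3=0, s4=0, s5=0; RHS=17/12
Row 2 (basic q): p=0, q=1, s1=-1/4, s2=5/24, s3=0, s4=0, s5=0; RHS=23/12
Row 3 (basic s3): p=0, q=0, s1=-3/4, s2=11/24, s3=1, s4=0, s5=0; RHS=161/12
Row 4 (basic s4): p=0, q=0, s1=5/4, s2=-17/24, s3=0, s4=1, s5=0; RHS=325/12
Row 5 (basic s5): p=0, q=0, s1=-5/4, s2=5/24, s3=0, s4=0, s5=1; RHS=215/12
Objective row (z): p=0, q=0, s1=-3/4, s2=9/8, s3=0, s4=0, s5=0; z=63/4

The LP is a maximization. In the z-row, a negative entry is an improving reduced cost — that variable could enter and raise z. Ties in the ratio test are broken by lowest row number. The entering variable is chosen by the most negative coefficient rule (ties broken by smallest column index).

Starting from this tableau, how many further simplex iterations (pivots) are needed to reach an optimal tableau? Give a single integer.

1

pivot: s1 in, p out → z = 20
No improving column remains; optimal.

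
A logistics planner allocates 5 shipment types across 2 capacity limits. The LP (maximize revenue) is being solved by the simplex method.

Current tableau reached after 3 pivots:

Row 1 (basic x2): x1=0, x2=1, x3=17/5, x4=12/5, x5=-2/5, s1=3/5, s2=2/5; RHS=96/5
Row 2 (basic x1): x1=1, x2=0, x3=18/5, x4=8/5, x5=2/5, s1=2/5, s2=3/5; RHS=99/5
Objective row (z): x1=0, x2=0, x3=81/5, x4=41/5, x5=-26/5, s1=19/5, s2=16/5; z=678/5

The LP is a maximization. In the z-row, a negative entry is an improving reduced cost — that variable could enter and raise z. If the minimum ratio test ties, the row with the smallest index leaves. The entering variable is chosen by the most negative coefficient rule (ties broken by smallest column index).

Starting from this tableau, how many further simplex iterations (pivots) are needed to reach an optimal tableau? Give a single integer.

1

pivot: x5 in, x1 out → z = 393
No improving column remains; optimal.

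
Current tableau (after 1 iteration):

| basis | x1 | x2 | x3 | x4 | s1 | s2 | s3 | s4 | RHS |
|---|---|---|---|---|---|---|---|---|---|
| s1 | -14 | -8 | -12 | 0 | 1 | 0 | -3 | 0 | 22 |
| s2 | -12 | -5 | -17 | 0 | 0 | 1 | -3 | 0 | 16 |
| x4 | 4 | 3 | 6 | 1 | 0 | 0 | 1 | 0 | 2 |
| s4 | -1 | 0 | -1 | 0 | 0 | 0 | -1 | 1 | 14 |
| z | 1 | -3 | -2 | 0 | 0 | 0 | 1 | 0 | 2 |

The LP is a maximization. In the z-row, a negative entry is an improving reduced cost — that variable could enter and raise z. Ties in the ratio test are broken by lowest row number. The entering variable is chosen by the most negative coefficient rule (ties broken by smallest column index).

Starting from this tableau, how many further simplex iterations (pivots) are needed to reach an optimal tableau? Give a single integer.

1

pivot: x2 in, x4 out → z = 4
No improving column remains; optimal.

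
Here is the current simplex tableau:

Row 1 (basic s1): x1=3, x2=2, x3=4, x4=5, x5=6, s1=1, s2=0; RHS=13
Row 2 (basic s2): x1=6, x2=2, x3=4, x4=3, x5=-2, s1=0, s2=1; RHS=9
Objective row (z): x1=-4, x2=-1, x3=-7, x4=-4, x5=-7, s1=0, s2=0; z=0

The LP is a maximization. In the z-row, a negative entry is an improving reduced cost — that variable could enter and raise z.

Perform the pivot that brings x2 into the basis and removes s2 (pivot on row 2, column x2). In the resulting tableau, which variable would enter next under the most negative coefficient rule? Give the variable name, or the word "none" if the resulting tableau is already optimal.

Pivot element 2. New z-row = old z-row − (-1)·(row 2/2).
Updated z-row coefficients: x1: -1, x2: 0, x3: -5, x4: -5/2, x5: -8, s1: 0, s2: 1/2.
The most negative is -8 in column x5, so x5 would enter next.

x5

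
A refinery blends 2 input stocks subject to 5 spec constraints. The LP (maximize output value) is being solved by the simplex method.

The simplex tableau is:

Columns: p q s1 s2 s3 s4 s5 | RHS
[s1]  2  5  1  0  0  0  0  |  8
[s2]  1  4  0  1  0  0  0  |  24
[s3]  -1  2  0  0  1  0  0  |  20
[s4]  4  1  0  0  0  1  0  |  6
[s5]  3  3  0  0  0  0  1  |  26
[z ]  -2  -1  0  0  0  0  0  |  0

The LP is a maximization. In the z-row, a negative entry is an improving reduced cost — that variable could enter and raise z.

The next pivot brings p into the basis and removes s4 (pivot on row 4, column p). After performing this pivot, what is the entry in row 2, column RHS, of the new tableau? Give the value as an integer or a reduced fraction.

Pivot element is row 4, column p: 4.
Normalize row 4: new (row 4, RHS) = 6/4 = 3/2.
row 2 ← row 2 − 1·(new row 4): 24 − 1·(3/2) = 45/2.

45/2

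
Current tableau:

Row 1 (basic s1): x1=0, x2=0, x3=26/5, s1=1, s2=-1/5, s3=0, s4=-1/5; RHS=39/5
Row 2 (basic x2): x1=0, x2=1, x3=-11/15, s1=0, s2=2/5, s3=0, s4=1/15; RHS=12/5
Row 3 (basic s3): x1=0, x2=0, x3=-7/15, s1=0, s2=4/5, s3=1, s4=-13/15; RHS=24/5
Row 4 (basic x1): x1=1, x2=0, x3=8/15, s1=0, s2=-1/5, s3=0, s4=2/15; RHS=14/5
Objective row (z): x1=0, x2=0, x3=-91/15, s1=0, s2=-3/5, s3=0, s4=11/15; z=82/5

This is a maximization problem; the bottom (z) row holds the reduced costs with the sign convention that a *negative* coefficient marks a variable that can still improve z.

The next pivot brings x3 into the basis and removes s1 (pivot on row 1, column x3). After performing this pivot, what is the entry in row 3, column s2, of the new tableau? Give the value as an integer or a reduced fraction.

61/78

Pivot element is row 1, column x3: 26/5.
Normalize row 1: new (row 1, s2) = (-1/5)/(26/5) = -1/26.
row 3 ← row 3 − (-7/15)·(new row 1): 4/5 − (-7/15)·(-1/26) = 61/78.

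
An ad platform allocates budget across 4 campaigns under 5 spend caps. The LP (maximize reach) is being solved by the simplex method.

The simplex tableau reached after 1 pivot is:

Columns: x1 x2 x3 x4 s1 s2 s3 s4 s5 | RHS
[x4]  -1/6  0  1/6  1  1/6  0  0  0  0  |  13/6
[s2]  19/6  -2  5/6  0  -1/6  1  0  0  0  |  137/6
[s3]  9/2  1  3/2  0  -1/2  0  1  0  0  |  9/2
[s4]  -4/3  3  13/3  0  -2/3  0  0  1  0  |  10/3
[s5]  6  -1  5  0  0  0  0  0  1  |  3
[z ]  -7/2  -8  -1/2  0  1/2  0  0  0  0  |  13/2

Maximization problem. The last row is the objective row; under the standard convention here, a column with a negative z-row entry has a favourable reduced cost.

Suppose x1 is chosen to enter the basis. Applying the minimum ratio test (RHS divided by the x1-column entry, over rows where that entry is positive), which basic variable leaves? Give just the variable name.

s5

Ratios: row 1 (x4): entry -1/6 ≤ 0, skip; row 2 (s2): (137/6)/(19/6) = 137/19; row 3 (s3): (9/2)/(9/2) = 1; row 4 (s4): entry -4/3 ≤ 0, skip; row 5 (s5): 3/6 = 1/2.
Minimum ratio 1/2 is in the s5 row, so s5 leaves.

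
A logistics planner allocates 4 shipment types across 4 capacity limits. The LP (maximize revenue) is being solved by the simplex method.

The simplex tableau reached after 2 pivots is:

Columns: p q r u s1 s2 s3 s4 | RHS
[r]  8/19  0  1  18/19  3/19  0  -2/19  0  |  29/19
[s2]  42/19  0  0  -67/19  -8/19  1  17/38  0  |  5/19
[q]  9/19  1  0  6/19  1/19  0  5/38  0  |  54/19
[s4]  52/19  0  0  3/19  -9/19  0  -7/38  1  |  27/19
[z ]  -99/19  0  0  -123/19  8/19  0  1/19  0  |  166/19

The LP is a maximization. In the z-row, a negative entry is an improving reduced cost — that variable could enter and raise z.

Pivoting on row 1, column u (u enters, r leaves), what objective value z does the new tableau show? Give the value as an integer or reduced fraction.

115/6

Minimum ratio for u: (29/19)/(18/19) = 29/18.
z changes by −(z-row coeff of u)·ratio = −(-123/19)·(29/18) = 1189/114.
New z = 166/19 + (1189/114) = 115/6.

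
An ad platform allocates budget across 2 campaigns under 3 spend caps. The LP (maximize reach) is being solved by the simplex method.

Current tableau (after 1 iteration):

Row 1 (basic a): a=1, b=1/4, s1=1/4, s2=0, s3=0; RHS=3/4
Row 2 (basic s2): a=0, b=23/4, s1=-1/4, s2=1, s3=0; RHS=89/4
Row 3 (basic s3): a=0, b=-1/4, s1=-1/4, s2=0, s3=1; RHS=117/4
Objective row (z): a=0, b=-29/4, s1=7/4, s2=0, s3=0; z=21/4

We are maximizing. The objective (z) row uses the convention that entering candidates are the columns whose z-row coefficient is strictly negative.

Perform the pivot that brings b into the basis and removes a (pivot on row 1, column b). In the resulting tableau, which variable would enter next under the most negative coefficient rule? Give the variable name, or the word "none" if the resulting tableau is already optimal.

none

Pivot element 1/4. New z-row = old z-row − (-29/4)·(row 1/(1/4)).
Updated z-row coefficients: a: 29, b: 0, s1: 9, s2: 0, s3: 0.
No coefficient is strictly negative; the tableau after this pivot is optimal.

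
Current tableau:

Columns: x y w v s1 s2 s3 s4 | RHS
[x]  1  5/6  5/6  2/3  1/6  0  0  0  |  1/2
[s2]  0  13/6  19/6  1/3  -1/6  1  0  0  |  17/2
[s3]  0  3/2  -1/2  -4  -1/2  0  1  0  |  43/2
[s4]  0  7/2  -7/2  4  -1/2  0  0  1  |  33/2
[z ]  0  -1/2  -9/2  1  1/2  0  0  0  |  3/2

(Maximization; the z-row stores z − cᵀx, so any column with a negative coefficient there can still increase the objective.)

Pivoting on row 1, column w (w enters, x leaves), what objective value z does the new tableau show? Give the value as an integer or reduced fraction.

Minimum ratio for w: (1/2)/(5/6) = 3/5.
z changes by −(z-row coeff of w)·ratio = −(-9/2)·(3/5) = 27/10.
New z = 3/2 + (27/10) = 21/5.

21/5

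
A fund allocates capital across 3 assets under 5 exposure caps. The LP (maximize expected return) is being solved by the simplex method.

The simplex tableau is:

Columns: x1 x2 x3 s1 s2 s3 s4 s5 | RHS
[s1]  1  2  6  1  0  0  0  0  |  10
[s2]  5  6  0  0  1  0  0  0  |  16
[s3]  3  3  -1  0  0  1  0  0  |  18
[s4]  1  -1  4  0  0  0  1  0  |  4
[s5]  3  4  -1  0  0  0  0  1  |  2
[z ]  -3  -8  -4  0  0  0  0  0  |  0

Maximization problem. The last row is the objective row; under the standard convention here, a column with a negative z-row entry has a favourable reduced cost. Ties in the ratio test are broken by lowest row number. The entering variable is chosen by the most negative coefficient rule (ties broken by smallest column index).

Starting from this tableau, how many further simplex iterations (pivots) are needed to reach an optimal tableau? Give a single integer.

2

pivot: x2 in, s5 out → z = 4
pivot: x3 in, s4 out → z = 56/5
No improving column remains; optimal.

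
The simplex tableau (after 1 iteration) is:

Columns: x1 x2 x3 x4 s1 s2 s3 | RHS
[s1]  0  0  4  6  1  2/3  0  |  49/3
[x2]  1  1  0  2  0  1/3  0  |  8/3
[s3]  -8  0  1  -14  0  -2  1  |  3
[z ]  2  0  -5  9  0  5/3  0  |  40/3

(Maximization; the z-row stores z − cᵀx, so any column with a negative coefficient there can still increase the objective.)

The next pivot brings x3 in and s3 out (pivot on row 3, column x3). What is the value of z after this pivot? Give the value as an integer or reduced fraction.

Minimum ratio for x3: 3/1 = 3.
z changes by −(z-row coeff of x3)·ratio = −(-5)·3 = 15.
New z = 40/3 + 15 = 85/3.

85/3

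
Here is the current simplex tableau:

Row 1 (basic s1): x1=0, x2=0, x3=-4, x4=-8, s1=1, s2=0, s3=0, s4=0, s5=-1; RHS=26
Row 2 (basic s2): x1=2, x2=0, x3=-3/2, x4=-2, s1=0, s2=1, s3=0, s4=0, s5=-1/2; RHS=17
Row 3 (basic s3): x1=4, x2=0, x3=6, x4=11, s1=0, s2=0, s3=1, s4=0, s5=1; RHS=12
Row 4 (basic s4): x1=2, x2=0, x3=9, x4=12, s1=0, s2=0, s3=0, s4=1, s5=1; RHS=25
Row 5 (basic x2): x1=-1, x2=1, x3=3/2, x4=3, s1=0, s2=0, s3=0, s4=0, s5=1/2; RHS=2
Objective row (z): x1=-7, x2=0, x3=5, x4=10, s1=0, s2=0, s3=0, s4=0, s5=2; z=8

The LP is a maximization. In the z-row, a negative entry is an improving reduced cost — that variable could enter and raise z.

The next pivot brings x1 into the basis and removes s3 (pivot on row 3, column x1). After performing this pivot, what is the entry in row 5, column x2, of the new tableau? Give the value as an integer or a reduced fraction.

1

Pivot element is row 3, column x1: 4.
Normalize row 3: new (row 3, x2) = 0/4 = 0.
row 5 ← row 5 − (-1)·(new row 3): 1 − (-1)·0 = 1.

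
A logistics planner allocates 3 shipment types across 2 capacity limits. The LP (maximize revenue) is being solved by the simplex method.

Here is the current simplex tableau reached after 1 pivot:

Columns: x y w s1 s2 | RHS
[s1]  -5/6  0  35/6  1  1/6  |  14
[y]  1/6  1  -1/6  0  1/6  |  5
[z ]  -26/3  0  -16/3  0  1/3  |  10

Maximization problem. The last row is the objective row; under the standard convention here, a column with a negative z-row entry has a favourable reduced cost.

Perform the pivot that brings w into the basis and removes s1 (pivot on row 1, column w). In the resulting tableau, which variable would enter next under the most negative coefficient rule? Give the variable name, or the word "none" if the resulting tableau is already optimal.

Pivot element 35/6. New z-row = old z-row − (-16/3)·(row 1/(35/6)).
Updated z-row coefficients: x: -66/7, y: 0, w: 0, s1: 32/35, s2: 17/35.
The most negative is -66/7 in column x, so x would enter next.

x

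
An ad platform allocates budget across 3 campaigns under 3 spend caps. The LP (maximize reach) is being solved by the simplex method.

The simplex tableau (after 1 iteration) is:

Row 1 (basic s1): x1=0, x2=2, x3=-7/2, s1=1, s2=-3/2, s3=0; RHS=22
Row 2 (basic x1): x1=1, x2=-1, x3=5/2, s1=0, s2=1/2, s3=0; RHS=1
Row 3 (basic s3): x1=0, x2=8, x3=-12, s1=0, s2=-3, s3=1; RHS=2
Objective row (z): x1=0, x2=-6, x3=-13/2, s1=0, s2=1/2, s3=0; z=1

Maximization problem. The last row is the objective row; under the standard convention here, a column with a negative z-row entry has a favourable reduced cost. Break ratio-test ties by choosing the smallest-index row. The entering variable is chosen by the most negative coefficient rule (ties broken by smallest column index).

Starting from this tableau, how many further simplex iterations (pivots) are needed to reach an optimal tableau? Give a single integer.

pivot: x3 in, x1 out → z = 18/5
pivot: x2 in, s3 out → z = 175/8
No improving column remains; optimal.

2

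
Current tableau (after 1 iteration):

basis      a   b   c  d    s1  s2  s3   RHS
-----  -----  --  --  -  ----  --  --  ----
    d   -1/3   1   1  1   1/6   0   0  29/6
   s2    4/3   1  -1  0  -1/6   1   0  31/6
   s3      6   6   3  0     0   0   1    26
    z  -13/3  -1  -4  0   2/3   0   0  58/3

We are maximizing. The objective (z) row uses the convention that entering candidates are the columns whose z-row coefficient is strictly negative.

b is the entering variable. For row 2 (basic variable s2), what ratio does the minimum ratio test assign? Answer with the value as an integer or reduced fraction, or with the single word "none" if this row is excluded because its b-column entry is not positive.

31/6

Ratio = RHS / (b entry) = (31/6) / 1 = 31/6.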